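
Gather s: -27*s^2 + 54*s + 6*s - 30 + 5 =-27*s^2 + 60*s - 25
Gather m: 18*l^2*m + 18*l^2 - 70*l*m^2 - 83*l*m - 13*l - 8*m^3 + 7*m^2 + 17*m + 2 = 18*l^2 - 13*l - 8*m^3 + m^2*(7 - 70*l) + m*(18*l^2 - 83*l + 17) + 2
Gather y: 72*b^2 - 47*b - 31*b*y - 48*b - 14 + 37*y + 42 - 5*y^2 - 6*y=72*b^2 - 95*b - 5*y^2 + y*(31 - 31*b) + 28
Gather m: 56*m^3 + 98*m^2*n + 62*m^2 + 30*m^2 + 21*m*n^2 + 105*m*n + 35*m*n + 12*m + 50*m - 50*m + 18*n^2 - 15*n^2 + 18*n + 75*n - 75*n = 56*m^3 + m^2*(98*n + 92) + m*(21*n^2 + 140*n + 12) + 3*n^2 + 18*n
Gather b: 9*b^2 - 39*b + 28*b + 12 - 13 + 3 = 9*b^2 - 11*b + 2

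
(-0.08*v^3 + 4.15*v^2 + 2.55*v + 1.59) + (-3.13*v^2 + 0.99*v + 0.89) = -0.08*v^3 + 1.02*v^2 + 3.54*v + 2.48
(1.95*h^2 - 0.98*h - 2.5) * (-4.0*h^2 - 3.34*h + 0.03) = -7.8*h^4 - 2.593*h^3 + 13.3317*h^2 + 8.3206*h - 0.075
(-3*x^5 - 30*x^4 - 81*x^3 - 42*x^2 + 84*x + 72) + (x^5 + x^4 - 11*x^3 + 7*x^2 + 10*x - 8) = -2*x^5 - 29*x^4 - 92*x^3 - 35*x^2 + 94*x + 64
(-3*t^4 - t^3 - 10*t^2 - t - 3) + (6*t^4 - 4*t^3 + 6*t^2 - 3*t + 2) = 3*t^4 - 5*t^3 - 4*t^2 - 4*t - 1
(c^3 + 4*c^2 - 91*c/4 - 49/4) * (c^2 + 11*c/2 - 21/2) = c^5 + 19*c^4/2 - 45*c^3/4 - 1435*c^2/8 + 343*c/2 + 1029/8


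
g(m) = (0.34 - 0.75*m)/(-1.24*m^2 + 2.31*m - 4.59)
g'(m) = (0.34 - 0.75*m)*(2.48*m - 2.31)/(-1.24*m^2 + 2.31*m - 4.59)^2 - 0.75/(-1.24*m^2 + 2.31*m - 4.59) = (-0.93*m^2 + 0.8432*m + 2.6571)/(1.5376*m^4 - 5.7288*m^3 + 16.7193*m^2 - 21.2058*m + 21.0681)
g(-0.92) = -0.13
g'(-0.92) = 0.02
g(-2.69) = -0.12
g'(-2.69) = -0.02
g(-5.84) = -0.08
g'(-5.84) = -0.01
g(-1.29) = -0.14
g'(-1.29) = 0.00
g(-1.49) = -0.14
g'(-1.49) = -0.01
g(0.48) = 0.01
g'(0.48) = 0.20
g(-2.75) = -0.12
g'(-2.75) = -0.02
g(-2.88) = -0.12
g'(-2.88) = -0.02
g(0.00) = -0.07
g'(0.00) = 0.13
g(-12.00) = -0.04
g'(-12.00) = -0.00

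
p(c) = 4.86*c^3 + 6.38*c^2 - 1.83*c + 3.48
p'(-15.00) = 3087.27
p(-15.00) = -14936.07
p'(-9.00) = 1064.31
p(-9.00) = -3006.21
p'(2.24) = 99.91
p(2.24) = 86.02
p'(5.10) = 442.47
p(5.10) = 804.77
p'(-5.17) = 321.91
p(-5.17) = -488.12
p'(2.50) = 121.20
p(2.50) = 114.72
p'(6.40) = 677.03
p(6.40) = 1527.11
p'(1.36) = 42.49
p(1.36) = 25.02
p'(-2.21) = 41.18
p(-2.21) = -13.77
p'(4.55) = 358.07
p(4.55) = 585.03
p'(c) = 14.58*c^2 + 12.76*c - 1.83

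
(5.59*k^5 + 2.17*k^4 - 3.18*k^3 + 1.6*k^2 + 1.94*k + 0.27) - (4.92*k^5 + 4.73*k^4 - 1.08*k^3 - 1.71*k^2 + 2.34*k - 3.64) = 0.67*k^5 - 2.56*k^4 - 2.1*k^3 + 3.31*k^2 - 0.4*k + 3.91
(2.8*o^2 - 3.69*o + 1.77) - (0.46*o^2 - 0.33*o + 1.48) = 2.34*o^2 - 3.36*o + 0.29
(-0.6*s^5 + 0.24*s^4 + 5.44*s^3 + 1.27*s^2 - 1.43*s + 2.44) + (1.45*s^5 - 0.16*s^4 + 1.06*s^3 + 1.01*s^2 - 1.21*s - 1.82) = 0.85*s^5 + 0.08*s^4 + 6.5*s^3 + 2.28*s^2 - 2.64*s + 0.62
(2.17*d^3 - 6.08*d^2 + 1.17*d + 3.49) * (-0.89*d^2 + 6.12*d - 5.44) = -1.9313*d^5 + 18.6916*d^4 - 50.0557*d^3 + 37.1295*d^2 + 14.994*d - 18.9856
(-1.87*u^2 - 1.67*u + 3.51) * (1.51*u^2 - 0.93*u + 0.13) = -2.8237*u^4 - 0.7826*u^3 + 6.6101*u^2 - 3.4814*u + 0.4563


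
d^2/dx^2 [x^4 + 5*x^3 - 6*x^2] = 12*x^2 + 30*x - 12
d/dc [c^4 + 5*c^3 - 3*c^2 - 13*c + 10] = 4*c^3 + 15*c^2 - 6*c - 13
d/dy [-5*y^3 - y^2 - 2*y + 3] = -15*y^2 - 2*y - 2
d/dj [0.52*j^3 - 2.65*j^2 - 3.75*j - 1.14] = 1.56*j^2 - 5.3*j - 3.75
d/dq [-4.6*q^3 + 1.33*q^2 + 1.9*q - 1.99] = -13.8*q^2 + 2.66*q + 1.9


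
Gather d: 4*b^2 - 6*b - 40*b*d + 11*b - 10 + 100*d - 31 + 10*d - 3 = 4*b^2 + 5*b + d*(110 - 40*b) - 44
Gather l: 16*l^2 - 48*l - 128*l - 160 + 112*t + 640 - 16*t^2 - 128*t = 16*l^2 - 176*l - 16*t^2 - 16*t + 480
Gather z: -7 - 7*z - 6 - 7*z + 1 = -14*z - 12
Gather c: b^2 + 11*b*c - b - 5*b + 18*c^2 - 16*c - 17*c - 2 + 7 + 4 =b^2 - 6*b + 18*c^2 + c*(11*b - 33) + 9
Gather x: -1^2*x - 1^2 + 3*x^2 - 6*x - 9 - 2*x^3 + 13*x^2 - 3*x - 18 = -2*x^3 + 16*x^2 - 10*x - 28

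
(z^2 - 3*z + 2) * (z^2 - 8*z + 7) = z^4 - 11*z^3 + 33*z^2 - 37*z + 14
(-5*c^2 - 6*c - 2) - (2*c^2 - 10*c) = -7*c^2 + 4*c - 2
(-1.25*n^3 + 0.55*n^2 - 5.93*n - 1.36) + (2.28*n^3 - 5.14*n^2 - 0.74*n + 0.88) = 1.03*n^3 - 4.59*n^2 - 6.67*n - 0.48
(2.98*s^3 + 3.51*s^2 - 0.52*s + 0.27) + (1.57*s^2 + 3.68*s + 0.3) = 2.98*s^3 + 5.08*s^2 + 3.16*s + 0.57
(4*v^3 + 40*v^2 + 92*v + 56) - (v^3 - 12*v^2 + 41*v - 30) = 3*v^3 + 52*v^2 + 51*v + 86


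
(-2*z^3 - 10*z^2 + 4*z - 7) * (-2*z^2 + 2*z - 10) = 4*z^5 + 16*z^4 - 8*z^3 + 122*z^2 - 54*z + 70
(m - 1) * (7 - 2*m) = -2*m^2 + 9*m - 7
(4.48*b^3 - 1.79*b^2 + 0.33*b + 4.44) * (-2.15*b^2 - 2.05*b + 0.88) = -9.632*b^5 - 5.3355*b^4 + 6.9024*b^3 - 11.7977*b^2 - 8.8116*b + 3.9072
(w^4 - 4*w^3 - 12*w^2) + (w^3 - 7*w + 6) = w^4 - 3*w^3 - 12*w^2 - 7*w + 6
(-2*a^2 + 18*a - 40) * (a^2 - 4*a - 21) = -2*a^4 + 26*a^3 - 70*a^2 - 218*a + 840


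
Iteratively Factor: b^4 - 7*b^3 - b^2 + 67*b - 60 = (b + 3)*(b^3 - 10*b^2 + 29*b - 20) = (b - 4)*(b + 3)*(b^2 - 6*b + 5) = (b - 5)*(b - 4)*(b + 3)*(b - 1)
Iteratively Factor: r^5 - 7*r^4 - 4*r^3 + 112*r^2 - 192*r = (r - 3)*(r^4 - 4*r^3 - 16*r^2 + 64*r) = (r - 4)*(r - 3)*(r^3 - 16*r) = (r - 4)*(r - 3)*(r + 4)*(r^2 - 4*r) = (r - 4)^2*(r - 3)*(r + 4)*(r)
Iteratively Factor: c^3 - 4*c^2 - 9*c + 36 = (c + 3)*(c^2 - 7*c + 12) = (c - 3)*(c + 3)*(c - 4)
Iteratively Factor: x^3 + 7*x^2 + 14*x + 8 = (x + 1)*(x^2 + 6*x + 8) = (x + 1)*(x + 2)*(x + 4)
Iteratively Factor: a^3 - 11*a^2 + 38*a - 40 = (a - 2)*(a^2 - 9*a + 20) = (a - 5)*(a - 2)*(a - 4)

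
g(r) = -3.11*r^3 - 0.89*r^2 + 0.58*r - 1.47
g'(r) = -9.33*r^2 - 1.78*r + 0.58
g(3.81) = -184.18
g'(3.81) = -141.64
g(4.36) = -273.62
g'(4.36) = -184.54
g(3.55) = -149.77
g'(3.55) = -123.32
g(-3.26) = 94.93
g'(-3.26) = -92.77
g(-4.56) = 272.27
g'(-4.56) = -185.31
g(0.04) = -1.45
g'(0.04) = 0.49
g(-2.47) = 38.53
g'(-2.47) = -51.94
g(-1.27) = 2.73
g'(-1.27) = -12.21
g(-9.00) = 2188.41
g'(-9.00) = -739.13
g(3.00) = -91.71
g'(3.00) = -88.73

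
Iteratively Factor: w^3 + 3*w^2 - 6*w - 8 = (w + 4)*(w^2 - w - 2) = (w + 1)*(w + 4)*(w - 2)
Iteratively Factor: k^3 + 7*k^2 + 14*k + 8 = (k + 1)*(k^2 + 6*k + 8) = (k + 1)*(k + 4)*(k + 2)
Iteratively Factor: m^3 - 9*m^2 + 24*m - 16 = (m - 4)*(m^2 - 5*m + 4) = (m - 4)^2*(m - 1)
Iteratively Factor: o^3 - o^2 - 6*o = (o - 3)*(o^2 + 2*o) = (o - 3)*(o + 2)*(o)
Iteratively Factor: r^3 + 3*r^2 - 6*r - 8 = (r + 4)*(r^2 - r - 2) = (r - 2)*(r + 4)*(r + 1)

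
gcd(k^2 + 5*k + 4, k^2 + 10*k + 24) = k + 4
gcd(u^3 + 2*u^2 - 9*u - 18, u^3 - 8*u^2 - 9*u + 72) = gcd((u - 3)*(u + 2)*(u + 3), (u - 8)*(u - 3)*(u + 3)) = u^2 - 9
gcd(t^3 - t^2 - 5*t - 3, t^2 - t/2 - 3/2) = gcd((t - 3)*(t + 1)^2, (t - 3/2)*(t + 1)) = t + 1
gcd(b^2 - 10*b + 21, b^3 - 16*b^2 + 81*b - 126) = b^2 - 10*b + 21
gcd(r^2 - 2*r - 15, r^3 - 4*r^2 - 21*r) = r + 3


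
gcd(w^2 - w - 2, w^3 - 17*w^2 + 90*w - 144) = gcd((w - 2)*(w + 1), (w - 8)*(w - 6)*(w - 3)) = 1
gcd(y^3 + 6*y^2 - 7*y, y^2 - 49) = y + 7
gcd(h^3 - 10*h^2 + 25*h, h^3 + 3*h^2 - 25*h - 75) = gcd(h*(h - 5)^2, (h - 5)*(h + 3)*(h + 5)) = h - 5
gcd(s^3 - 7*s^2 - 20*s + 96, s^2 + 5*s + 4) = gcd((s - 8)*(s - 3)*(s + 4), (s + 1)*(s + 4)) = s + 4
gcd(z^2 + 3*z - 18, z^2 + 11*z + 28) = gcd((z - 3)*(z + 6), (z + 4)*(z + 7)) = 1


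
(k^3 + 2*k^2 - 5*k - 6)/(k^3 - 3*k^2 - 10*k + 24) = (k + 1)/(k - 4)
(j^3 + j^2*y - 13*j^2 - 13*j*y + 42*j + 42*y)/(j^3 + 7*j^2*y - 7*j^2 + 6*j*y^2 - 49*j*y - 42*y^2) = (j - 6)/(j + 6*y)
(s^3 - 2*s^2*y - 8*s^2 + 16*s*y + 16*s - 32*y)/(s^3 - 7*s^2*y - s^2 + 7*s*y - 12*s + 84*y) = (-s^2 + 2*s*y + 4*s - 8*y)/(-s^2 + 7*s*y - 3*s + 21*y)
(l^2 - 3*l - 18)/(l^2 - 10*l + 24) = (l + 3)/(l - 4)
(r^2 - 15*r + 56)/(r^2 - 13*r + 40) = (r - 7)/(r - 5)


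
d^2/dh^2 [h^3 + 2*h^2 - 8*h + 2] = 6*h + 4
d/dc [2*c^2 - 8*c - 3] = 4*c - 8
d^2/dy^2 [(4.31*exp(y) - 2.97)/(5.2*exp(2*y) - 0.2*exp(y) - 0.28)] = (116.5424*exp(4*y) - 316.7528*exp(3*y) + 46.91856*exp(2*y) - 17.65744*exp(y) + 0.504224)*exp(y)/(140.608*exp(6*y) - 16.224*exp(5*y) - 22.0896*exp(4*y) + 1.7392*exp(3*y) + 1.18944*exp(2*y) - 0.04704*exp(y) - 0.021952)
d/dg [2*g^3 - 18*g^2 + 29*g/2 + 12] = 6*g^2 - 36*g + 29/2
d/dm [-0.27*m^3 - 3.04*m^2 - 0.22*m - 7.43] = -0.81*m^2 - 6.08*m - 0.22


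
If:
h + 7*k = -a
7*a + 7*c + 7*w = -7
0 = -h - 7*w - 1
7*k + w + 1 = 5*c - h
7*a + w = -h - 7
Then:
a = -12/11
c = 4/11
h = 10/11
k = 2/77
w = -3/11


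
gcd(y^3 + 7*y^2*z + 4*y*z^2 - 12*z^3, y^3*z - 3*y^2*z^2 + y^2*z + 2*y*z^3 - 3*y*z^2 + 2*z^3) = y - z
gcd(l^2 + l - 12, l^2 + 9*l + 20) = l + 4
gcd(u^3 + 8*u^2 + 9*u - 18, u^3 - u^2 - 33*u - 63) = u + 3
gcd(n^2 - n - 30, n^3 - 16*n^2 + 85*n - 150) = n - 6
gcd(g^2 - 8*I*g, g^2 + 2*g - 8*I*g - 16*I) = g - 8*I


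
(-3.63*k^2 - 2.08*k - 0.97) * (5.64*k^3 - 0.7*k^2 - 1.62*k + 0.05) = -20.4732*k^5 - 9.1902*k^4 + 1.8658*k^3 + 3.8671*k^2 + 1.4674*k - 0.0485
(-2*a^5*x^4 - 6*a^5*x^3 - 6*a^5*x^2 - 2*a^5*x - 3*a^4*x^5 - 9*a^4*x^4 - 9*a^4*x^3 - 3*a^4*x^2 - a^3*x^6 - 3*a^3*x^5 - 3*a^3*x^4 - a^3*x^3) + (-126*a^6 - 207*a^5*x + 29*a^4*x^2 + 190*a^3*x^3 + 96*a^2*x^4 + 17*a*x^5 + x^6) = -126*a^6 - 2*a^5*x^4 - 6*a^5*x^3 - 6*a^5*x^2 - 209*a^5*x - 3*a^4*x^5 - 9*a^4*x^4 - 9*a^4*x^3 + 26*a^4*x^2 - a^3*x^6 - 3*a^3*x^5 - 3*a^3*x^4 + 189*a^3*x^3 + 96*a^2*x^4 + 17*a*x^5 + x^6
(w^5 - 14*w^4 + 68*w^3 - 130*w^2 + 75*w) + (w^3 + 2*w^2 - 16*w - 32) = w^5 - 14*w^4 + 69*w^3 - 128*w^2 + 59*w - 32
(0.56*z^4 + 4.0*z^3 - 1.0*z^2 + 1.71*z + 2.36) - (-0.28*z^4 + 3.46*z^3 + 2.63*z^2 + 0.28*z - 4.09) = 0.84*z^4 + 0.54*z^3 - 3.63*z^2 + 1.43*z + 6.45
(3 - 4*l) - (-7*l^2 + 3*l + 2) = 7*l^2 - 7*l + 1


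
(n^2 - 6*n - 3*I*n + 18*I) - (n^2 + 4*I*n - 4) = -6*n - 7*I*n + 4 + 18*I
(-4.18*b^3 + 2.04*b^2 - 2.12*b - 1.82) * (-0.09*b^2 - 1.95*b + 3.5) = 0.3762*b^5 + 7.9674*b^4 - 18.4172*b^3 + 11.4378*b^2 - 3.871*b - 6.37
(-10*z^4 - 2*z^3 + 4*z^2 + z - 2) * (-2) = 20*z^4 + 4*z^3 - 8*z^2 - 2*z + 4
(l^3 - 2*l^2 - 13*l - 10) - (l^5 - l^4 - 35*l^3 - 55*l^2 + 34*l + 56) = -l^5 + l^4 + 36*l^3 + 53*l^2 - 47*l - 66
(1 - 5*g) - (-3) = 4 - 5*g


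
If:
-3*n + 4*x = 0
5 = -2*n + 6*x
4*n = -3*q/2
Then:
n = 2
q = -16/3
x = 3/2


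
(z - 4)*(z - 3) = z^2 - 7*z + 12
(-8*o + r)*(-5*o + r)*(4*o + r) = 160*o^3 - 12*o^2*r - 9*o*r^2 + r^3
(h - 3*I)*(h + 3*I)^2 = h^3 + 3*I*h^2 + 9*h + 27*I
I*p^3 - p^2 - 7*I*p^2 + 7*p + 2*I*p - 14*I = (p - 7)*(p + 2*I)*(I*p + 1)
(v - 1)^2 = v^2 - 2*v + 1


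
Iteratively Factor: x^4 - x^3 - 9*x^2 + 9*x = (x - 3)*(x^3 + 2*x^2 - 3*x) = x*(x - 3)*(x^2 + 2*x - 3) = x*(x - 3)*(x - 1)*(x + 3)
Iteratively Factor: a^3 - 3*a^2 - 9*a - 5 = (a - 5)*(a^2 + 2*a + 1) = (a - 5)*(a + 1)*(a + 1)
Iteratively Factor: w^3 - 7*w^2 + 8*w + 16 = (w - 4)*(w^2 - 3*w - 4) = (w - 4)*(w + 1)*(w - 4)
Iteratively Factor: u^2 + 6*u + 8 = (u + 4)*(u + 2)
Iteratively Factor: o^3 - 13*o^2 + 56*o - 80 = (o - 4)*(o^2 - 9*o + 20) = (o - 5)*(o - 4)*(o - 4)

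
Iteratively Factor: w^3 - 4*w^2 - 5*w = (w + 1)*(w^2 - 5*w) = (w - 5)*(w + 1)*(w)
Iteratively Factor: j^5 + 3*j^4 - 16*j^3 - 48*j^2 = (j + 4)*(j^4 - j^3 - 12*j^2) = (j + 3)*(j + 4)*(j^3 - 4*j^2) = (j - 4)*(j + 3)*(j + 4)*(j^2) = j*(j - 4)*(j + 3)*(j + 4)*(j)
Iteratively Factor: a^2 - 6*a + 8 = (a - 4)*(a - 2)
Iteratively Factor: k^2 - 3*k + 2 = (k - 1)*(k - 2)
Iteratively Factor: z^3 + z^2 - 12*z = (z + 4)*(z^2 - 3*z) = z*(z + 4)*(z - 3)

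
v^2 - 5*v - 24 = (v - 8)*(v + 3)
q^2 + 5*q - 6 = (q - 1)*(q + 6)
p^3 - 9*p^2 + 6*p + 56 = (p - 7)*(p - 4)*(p + 2)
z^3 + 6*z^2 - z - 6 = (z - 1)*(z + 1)*(z + 6)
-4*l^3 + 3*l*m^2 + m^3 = (-l + m)*(2*l + m)^2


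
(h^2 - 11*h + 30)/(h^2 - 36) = (h - 5)/(h + 6)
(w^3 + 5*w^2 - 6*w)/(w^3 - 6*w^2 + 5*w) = (w + 6)/(w - 5)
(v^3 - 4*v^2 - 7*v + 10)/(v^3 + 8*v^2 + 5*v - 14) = (v - 5)/(v + 7)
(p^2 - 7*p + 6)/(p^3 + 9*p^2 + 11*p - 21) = (p - 6)/(p^2 + 10*p + 21)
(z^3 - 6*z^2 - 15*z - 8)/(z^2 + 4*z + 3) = (z^2 - 7*z - 8)/(z + 3)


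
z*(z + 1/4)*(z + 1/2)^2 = z^4 + 5*z^3/4 + z^2/2 + z/16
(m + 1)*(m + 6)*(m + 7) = m^3 + 14*m^2 + 55*m + 42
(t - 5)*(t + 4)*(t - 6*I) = t^3 - t^2 - 6*I*t^2 - 20*t + 6*I*t + 120*I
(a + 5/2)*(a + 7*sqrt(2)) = a^2 + 5*a/2 + 7*sqrt(2)*a + 35*sqrt(2)/2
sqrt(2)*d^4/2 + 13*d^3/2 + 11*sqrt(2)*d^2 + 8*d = d*(d + 2*sqrt(2))*(d + 4*sqrt(2))*(sqrt(2)*d/2 + 1/2)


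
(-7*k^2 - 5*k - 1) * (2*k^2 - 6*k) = -14*k^4 + 32*k^3 + 28*k^2 + 6*k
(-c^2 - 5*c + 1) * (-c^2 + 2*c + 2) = c^4 + 3*c^3 - 13*c^2 - 8*c + 2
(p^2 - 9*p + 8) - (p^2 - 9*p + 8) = 0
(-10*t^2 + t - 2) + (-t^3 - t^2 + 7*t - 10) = -t^3 - 11*t^2 + 8*t - 12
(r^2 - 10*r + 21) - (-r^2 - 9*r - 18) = 2*r^2 - r + 39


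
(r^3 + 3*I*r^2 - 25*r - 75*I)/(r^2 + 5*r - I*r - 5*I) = (r^2 + r*(-5 + 3*I) - 15*I)/(r - I)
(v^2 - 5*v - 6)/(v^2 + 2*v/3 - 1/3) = 3*(v - 6)/(3*v - 1)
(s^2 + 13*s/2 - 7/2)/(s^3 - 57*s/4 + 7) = 2*(s + 7)/(2*s^2 + s - 28)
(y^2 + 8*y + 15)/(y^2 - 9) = (y + 5)/(y - 3)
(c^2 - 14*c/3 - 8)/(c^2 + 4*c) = (c^2 - 14*c/3 - 8)/(c*(c + 4))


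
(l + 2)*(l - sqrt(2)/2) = l^2 - sqrt(2)*l/2 + 2*l - sqrt(2)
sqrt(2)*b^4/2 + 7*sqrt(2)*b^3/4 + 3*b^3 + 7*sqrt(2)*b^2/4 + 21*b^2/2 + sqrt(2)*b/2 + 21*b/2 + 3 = (b + 1/2)*(b + 2)*(b + 3*sqrt(2))*(sqrt(2)*b/2 + sqrt(2)/2)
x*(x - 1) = x^2 - x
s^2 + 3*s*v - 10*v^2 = (s - 2*v)*(s + 5*v)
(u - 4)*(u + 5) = u^2 + u - 20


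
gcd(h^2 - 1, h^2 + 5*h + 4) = h + 1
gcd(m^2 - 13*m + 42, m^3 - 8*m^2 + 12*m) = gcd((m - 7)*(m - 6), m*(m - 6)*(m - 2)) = m - 6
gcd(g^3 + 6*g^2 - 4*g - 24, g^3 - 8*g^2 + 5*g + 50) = g + 2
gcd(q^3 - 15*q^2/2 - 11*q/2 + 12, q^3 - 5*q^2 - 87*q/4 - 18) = q^2 - 13*q/2 - 12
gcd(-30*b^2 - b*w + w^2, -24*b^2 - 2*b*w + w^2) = -6*b + w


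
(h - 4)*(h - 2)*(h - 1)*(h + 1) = h^4 - 6*h^3 + 7*h^2 + 6*h - 8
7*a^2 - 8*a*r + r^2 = (-7*a + r)*(-a + r)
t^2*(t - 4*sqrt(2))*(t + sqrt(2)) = t^4 - 3*sqrt(2)*t^3 - 8*t^2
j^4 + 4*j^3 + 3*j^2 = j^2*(j + 1)*(j + 3)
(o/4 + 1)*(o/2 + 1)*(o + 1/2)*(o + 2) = o^4/8 + 17*o^3/16 + 3*o^2 + 13*o/4 + 1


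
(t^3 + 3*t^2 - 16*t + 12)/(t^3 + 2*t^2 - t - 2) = (t^2 + 4*t - 12)/(t^2 + 3*t + 2)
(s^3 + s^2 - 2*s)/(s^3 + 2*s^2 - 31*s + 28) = s*(s + 2)/(s^2 + 3*s - 28)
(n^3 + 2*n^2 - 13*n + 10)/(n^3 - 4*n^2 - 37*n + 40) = (n - 2)/(n - 8)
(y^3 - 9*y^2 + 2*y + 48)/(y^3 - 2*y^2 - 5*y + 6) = (y - 8)/(y - 1)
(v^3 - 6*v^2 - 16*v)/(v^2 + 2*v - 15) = v*(v^2 - 6*v - 16)/(v^2 + 2*v - 15)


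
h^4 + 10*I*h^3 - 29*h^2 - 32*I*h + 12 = (h + I)^2*(h + 2*I)*(h + 6*I)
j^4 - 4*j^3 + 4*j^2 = j^2*(j - 2)^2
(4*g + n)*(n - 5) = 4*g*n - 20*g + n^2 - 5*n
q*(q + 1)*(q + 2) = q^3 + 3*q^2 + 2*q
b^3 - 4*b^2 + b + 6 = (b - 3)*(b - 2)*(b + 1)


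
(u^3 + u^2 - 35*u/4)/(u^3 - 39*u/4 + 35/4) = u/(u - 1)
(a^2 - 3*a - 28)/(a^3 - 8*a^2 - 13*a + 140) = 1/(a - 5)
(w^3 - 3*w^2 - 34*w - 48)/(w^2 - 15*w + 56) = (w^2 + 5*w + 6)/(w - 7)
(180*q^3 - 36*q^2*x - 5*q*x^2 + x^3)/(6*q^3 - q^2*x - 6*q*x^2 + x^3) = (-30*q^2 + q*x + x^2)/(-q^2 + x^2)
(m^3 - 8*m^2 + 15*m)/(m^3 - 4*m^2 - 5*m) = (m - 3)/(m + 1)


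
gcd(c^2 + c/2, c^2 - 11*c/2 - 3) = c + 1/2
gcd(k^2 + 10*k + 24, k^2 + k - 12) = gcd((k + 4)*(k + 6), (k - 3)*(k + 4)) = k + 4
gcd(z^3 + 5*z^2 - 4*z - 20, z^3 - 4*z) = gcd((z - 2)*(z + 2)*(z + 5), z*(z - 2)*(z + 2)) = z^2 - 4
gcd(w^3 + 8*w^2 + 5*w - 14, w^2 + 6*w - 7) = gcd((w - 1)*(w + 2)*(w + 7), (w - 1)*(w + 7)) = w^2 + 6*w - 7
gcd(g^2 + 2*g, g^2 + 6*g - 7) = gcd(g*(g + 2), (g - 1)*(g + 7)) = 1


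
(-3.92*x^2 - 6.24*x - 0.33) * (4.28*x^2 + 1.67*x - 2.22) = -16.7776*x^4 - 33.2536*x^3 - 3.1308*x^2 + 13.3017*x + 0.7326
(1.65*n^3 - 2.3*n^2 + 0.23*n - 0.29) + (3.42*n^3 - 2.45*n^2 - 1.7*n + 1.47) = 5.07*n^3 - 4.75*n^2 - 1.47*n + 1.18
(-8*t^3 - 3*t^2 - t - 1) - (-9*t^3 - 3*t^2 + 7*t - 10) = t^3 - 8*t + 9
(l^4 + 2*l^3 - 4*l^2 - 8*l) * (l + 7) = l^5 + 9*l^4 + 10*l^3 - 36*l^2 - 56*l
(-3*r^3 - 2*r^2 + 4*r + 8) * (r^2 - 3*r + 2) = -3*r^5 + 7*r^4 + 4*r^3 - 8*r^2 - 16*r + 16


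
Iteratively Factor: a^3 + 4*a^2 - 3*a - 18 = (a + 3)*(a^2 + a - 6) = (a - 2)*(a + 3)*(a + 3)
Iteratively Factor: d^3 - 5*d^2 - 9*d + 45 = (d - 3)*(d^2 - 2*d - 15) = (d - 3)*(d + 3)*(d - 5)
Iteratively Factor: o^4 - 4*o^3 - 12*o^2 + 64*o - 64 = (o - 2)*(o^3 - 2*o^2 - 16*o + 32) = (o - 2)^2*(o^2 - 16) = (o - 2)^2*(o + 4)*(o - 4)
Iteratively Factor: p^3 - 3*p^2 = (p - 3)*(p^2) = p*(p - 3)*(p)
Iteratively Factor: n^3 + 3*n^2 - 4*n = (n - 1)*(n^2 + 4*n) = n*(n - 1)*(n + 4)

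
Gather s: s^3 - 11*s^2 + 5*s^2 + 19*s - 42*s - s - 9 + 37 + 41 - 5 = s^3 - 6*s^2 - 24*s + 64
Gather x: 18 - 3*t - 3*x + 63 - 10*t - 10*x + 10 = -13*t - 13*x + 91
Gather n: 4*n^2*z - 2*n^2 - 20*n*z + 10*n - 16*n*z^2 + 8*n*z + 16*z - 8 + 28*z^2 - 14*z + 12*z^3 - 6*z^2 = n^2*(4*z - 2) + n*(-16*z^2 - 12*z + 10) + 12*z^3 + 22*z^2 + 2*z - 8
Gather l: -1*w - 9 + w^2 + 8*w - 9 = w^2 + 7*w - 18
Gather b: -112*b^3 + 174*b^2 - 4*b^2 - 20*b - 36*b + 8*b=-112*b^3 + 170*b^2 - 48*b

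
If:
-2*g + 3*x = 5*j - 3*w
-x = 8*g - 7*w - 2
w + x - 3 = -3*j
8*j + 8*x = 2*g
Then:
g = 205/114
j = 22/57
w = 811/456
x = 29/456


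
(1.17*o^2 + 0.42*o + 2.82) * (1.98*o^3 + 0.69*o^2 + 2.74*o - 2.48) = 2.3166*o^5 + 1.6389*o^4 + 9.0792*o^3 + 0.195*o^2 + 6.6852*o - 6.9936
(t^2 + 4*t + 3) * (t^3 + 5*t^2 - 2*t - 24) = t^5 + 9*t^4 + 21*t^3 - 17*t^2 - 102*t - 72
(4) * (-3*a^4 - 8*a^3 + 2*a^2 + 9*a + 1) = -12*a^4 - 32*a^3 + 8*a^2 + 36*a + 4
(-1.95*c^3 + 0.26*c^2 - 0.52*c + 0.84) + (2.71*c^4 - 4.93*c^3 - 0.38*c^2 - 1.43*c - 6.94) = 2.71*c^4 - 6.88*c^3 - 0.12*c^2 - 1.95*c - 6.1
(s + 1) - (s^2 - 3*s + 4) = -s^2 + 4*s - 3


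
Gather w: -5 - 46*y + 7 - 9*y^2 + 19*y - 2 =-9*y^2 - 27*y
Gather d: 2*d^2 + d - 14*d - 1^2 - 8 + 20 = 2*d^2 - 13*d + 11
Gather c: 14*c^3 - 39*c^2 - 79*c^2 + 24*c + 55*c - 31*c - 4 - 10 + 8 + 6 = 14*c^3 - 118*c^2 + 48*c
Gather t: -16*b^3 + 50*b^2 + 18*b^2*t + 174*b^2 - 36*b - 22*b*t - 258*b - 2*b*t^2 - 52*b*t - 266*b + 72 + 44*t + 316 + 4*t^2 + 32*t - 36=-16*b^3 + 224*b^2 - 560*b + t^2*(4 - 2*b) + t*(18*b^2 - 74*b + 76) + 352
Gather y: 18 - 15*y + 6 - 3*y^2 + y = -3*y^2 - 14*y + 24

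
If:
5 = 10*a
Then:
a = 1/2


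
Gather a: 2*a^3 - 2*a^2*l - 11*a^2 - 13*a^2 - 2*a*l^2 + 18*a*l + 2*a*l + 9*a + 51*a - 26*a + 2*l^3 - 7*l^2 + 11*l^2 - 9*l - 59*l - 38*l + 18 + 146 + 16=2*a^3 + a^2*(-2*l - 24) + a*(-2*l^2 + 20*l + 34) + 2*l^3 + 4*l^2 - 106*l + 180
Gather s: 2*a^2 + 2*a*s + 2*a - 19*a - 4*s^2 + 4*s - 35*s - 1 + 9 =2*a^2 - 17*a - 4*s^2 + s*(2*a - 31) + 8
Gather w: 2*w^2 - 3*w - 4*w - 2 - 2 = 2*w^2 - 7*w - 4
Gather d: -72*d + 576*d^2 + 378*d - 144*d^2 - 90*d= 432*d^2 + 216*d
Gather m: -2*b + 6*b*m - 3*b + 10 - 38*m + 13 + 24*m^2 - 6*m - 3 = -5*b + 24*m^2 + m*(6*b - 44) + 20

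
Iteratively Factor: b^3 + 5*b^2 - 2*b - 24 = (b + 4)*(b^2 + b - 6) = (b - 2)*(b + 4)*(b + 3)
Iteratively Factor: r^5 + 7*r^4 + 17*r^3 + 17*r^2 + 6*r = (r + 1)*(r^4 + 6*r^3 + 11*r^2 + 6*r) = (r + 1)^2*(r^3 + 5*r^2 + 6*r) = (r + 1)^2*(r + 2)*(r^2 + 3*r) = r*(r + 1)^2*(r + 2)*(r + 3)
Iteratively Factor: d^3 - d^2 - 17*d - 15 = (d - 5)*(d^2 + 4*d + 3) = (d - 5)*(d + 3)*(d + 1)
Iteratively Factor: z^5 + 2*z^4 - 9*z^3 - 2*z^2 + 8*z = (z)*(z^4 + 2*z^3 - 9*z^2 - 2*z + 8) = z*(z + 1)*(z^3 + z^2 - 10*z + 8) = z*(z - 1)*(z + 1)*(z^2 + 2*z - 8) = z*(z - 2)*(z - 1)*(z + 1)*(z + 4)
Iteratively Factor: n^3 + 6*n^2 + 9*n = (n + 3)*(n^2 + 3*n) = (n + 3)^2*(n)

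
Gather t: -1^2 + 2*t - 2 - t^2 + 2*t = -t^2 + 4*t - 3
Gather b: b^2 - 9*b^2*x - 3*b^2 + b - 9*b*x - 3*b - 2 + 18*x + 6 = b^2*(-9*x - 2) + b*(-9*x - 2) + 18*x + 4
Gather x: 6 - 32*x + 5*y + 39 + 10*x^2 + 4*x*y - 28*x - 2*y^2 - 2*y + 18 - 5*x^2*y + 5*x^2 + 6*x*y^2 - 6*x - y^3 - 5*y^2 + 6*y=x^2*(15 - 5*y) + x*(6*y^2 + 4*y - 66) - y^3 - 7*y^2 + 9*y + 63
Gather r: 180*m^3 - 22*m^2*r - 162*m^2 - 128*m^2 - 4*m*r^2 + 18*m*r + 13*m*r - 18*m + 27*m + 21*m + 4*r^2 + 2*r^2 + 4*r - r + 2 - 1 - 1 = 180*m^3 - 290*m^2 + 30*m + r^2*(6 - 4*m) + r*(-22*m^2 + 31*m + 3)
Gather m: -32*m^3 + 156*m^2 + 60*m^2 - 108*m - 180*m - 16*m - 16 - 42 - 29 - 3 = -32*m^3 + 216*m^2 - 304*m - 90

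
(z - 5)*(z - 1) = z^2 - 6*z + 5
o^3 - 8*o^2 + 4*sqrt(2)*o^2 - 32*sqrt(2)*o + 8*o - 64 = (o - 8)*(o + 2*sqrt(2))^2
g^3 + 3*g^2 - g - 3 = (g - 1)*(g + 1)*(g + 3)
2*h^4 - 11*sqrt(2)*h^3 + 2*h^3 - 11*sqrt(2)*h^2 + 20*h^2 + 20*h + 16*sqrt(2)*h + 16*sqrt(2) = (h - 4*sqrt(2))*(h - 2*sqrt(2))*(sqrt(2)*h + 1)*(sqrt(2)*h + sqrt(2))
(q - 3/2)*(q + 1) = q^2 - q/2 - 3/2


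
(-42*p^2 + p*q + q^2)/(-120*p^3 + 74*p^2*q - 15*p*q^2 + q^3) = (7*p + q)/(20*p^2 - 9*p*q + q^2)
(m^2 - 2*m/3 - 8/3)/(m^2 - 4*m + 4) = (m + 4/3)/(m - 2)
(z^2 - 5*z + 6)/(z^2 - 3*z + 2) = (z - 3)/(z - 1)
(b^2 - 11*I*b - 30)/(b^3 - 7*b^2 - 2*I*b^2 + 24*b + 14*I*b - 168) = (b - 5*I)/(b^2 + b*(-7 + 4*I) - 28*I)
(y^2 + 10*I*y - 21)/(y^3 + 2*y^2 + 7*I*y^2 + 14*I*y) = (y + 3*I)/(y*(y + 2))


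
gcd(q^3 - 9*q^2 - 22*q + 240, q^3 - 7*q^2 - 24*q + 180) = q^2 - q - 30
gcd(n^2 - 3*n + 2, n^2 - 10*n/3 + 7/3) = n - 1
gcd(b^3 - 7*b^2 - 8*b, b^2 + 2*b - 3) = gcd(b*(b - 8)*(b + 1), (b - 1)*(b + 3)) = 1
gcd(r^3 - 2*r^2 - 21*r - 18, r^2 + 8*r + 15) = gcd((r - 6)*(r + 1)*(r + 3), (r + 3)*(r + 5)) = r + 3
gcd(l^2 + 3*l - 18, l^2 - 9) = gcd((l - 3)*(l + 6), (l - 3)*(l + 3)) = l - 3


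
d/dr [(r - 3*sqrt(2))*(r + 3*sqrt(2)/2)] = 2*r - 3*sqrt(2)/2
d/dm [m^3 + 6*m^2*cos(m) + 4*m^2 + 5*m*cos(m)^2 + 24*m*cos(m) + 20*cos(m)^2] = -6*m^2*sin(m) + 3*m^2 - 24*m*sin(m) - 5*m*sin(2*m) + 12*m*cos(m) + 8*m - 20*sin(2*m) + 5*cos(m)^2 + 24*cos(m)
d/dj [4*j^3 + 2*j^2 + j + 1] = 12*j^2 + 4*j + 1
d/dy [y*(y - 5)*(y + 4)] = 3*y^2 - 2*y - 20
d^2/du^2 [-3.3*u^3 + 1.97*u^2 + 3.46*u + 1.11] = 3.94 - 19.8*u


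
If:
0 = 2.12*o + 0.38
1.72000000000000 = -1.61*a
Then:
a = -1.07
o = -0.18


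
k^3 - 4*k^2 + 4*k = k*(k - 2)^2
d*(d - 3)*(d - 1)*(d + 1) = d^4 - 3*d^3 - d^2 + 3*d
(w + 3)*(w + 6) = w^2 + 9*w + 18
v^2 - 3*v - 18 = (v - 6)*(v + 3)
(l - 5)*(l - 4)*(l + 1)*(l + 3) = l^4 - 5*l^3 - 13*l^2 + 53*l + 60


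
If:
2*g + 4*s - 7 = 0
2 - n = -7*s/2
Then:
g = 7/2 - 2*s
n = 7*s/2 + 2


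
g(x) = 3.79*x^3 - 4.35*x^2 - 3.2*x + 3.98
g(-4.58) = -436.72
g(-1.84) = -28.47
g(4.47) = 241.26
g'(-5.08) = 334.41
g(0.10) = 3.62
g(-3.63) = -223.01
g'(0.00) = -3.20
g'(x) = 11.37*x^2 - 8.7*x - 3.2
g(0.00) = 3.98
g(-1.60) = -17.56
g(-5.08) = -588.88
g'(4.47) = 185.09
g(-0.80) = 1.82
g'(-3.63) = 178.20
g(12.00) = 5888.30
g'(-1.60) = 39.83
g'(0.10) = -3.96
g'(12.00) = 1529.68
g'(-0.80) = 11.04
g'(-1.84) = 51.30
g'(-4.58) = 275.15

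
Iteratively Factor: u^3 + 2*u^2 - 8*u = (u)*(u^2 + 2*u - 8) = u*(u - 2)*(u + 4)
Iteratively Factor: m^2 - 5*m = (m - 5)*(m)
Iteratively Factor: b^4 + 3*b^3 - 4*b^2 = (b - 1)*(b^3 + 4*b^2) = b*(b - 1)*(b^2 + 4*b) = b*(b - 1)*(b + 4)*(b)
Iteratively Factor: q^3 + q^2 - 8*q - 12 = (q + 2)*(q^2 - q - 6) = (q + 2)^2*(q - 3)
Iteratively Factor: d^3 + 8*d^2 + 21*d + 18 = (d + 2)*(d^2 + 6*d + 9) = (d + 2)*(d + 3)*(d + 3)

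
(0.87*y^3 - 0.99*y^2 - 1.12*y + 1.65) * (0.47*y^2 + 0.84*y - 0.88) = 0.4089*y^5 + 0.2655*y^4 - 2.1236*y^3 + 0.7059*y^2 + 2.3716*y - 1.452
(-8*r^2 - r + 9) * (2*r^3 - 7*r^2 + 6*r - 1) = -16*r^5 + 54*r^4 - 23*r^3 - 61*r^2 + 55*r - 9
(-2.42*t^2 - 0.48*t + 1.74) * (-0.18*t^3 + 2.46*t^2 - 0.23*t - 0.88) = 0.4356*t^5 - 5.8668*t^4 - 0.9374*t^3 + 6.5204*t^2 + 0.0222*t - 1.5312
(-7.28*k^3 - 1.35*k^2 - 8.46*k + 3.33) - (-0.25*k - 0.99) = -7.28*k^3 - 1.35*k^2 - 8.21*k + 4.32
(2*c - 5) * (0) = 0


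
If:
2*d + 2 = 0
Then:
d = -1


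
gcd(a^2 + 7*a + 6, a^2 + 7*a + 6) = a^2 + 7*a + 6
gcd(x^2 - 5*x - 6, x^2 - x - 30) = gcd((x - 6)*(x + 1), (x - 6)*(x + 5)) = x - 6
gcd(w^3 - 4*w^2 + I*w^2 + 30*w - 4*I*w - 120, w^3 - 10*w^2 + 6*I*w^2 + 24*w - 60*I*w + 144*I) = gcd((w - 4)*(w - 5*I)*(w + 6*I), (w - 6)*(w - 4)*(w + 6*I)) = w^2 + w*(-4 + 6*I) - 24*I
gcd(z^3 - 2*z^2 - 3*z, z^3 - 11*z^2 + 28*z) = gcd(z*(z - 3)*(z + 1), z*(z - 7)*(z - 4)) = z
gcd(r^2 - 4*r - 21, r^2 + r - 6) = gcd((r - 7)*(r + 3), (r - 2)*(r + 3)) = r + 3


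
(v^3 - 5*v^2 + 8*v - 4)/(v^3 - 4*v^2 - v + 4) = (v^2 - 4*v + 4)/(v^2 - 3*v - 4)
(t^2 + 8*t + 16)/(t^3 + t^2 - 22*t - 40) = (t + 4)/(t^2 - 3*t - 10)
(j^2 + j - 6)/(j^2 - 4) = (j + 3)/(j + 2)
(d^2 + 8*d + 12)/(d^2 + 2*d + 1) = (d^2 + 8*d + 12)/(d^2 + 2*d + 1)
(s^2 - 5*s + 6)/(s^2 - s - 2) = (s - 3)/(s + 1)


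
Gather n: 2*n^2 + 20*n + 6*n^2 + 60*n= 8*n^2 + 80*n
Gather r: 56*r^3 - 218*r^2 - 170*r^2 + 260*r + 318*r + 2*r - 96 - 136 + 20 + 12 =56*r^3 - 388*r^2 + 580*r - 200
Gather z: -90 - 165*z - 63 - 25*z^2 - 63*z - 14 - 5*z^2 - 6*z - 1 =-30*z^2 - 234*z - 168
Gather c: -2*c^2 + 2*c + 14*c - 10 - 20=-2*c^2 + 16*c - 30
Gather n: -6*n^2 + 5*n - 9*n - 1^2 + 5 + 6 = -6*n^2 - 4*n + 10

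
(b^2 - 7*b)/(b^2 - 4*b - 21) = b/(b + 3)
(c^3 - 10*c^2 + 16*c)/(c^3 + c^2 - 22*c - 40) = c*(c^2 - 10*c + 16)/(c^3 + c^2 - 22*c - 40)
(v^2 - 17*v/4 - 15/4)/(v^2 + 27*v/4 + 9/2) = (v - 5)/(v + 6)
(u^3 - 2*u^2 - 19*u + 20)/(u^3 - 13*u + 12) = (u - 5)/(u - 3)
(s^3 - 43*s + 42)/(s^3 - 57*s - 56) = (-s^3 + 43*s - 42)/(-s^3 + 57*s + 56)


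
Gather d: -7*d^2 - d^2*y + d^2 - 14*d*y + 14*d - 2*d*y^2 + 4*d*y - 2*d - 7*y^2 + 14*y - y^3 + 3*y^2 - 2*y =d^2*(-y - 6) + d*(-2*y^2 - 10*y + 12) - y^3 - 4*y^2 + 12*y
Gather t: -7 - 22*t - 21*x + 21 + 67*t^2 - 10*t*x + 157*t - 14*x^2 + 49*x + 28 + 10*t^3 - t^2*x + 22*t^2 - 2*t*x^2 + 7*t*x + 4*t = 10*t^3 + t^2*(89 - x) + t*(-2*x^2 - 3*x + 139) - 14*x^2 + 28*x + 42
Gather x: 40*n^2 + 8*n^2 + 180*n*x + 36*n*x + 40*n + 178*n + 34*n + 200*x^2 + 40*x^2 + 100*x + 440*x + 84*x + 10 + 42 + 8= 48*n^2 + 252*n + 240*x^2 + x*(216*n + 624) + 60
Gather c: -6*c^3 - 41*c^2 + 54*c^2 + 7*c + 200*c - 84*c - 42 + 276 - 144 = -6*c^3 + 13*c^2 + 123*c + 90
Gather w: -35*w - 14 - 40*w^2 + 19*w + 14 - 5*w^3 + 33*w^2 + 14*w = -5*w^3 - 7*w^2 - 2*w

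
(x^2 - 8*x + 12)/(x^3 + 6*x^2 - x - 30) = (x - 6)/(x^2 + 8*x + 15)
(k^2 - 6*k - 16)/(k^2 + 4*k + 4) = (k - 8)/(k + 2)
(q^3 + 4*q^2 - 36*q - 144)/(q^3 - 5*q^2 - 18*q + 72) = (q + 6)/(q - 3)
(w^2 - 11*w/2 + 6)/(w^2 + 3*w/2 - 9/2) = (w - 4)/(w + 3)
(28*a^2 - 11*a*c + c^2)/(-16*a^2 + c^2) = (-7*a + c)/(4*a + c)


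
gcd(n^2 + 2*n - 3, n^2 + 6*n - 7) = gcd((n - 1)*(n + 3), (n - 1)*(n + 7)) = n - 1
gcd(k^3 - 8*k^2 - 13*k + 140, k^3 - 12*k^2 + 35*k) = k^2 - 12*k + 35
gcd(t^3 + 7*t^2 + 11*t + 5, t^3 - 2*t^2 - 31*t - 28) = t + 1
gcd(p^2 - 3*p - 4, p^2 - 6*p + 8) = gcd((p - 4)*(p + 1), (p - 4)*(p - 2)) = p - 4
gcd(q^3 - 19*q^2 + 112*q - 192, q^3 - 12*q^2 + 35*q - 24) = q^2 - 11*q + 24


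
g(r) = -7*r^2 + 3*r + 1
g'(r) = 3 - 14*r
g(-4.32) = -142.60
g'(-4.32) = 63.48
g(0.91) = -2.07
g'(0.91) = -9.74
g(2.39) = -31.81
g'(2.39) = -30.46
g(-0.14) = 0.44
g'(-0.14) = 4.96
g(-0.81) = -6.02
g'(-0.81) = 14.34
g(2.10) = -23.57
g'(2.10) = -26.40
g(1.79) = -16.06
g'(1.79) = -22.06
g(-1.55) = -20.47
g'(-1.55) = 24.70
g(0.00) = 1.00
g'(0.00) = 3.00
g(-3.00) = -71.00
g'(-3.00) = 45.00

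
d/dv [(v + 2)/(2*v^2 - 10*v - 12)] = (v^2 - 5*v - (v + 2)*(2*v - 5) - 6)/(2*(-v^2 + 5*v + 6)^2)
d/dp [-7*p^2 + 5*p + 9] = 5 - 14*p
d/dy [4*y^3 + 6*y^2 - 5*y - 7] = 12*y^2 + 12*y - 5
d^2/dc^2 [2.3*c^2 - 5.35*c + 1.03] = 4.60000000000000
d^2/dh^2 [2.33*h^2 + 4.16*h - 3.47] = 4.66000000000000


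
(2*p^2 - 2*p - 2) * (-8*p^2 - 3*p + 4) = -16*p^4 + 10*p^3 + 30*p^2 - 2*p - 8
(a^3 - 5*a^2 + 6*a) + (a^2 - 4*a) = a^3 - 4*a^2 + 2*a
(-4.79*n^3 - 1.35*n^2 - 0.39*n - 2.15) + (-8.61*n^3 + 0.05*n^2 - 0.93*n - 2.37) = -13.4*n^3 - 1.3*n^2 - 1.32*n - 4.52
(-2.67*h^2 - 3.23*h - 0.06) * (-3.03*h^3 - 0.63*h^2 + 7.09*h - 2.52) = 8.0901*h^5 + 11.469*h^4 - 16.7136*h^3 - 16.1345*h^2 + 7.7142*h + 0.1512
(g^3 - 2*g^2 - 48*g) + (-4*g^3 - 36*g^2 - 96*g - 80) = -3*g^3 - 38*g^2 - 144*g - 80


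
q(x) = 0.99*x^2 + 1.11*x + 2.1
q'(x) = 1.98*x + 1.11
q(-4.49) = 17.07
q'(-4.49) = -7.78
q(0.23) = 2.41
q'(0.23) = 1.57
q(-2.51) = 5.55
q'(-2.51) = -3.86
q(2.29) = 9.83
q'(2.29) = 5.64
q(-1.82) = 3.36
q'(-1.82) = -2.49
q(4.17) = 23.94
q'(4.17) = 9.37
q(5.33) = 36.14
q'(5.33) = 11.66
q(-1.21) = 2.21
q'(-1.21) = -1.29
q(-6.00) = 31.08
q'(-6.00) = -10.77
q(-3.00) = 7.68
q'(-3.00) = -4.83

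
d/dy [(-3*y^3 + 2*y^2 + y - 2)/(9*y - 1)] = (-54*y^3 + 27*y^2 - 4*y + 17)/(81*y^2 - 18*y + 1)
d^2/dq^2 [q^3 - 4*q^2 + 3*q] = 6*q - 8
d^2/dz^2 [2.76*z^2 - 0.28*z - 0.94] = 5.52000000000000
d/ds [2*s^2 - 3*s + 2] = 4*s - 3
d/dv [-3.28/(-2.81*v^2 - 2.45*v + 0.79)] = (-18.4336*v - 8.036)/(2.81*v^2 + 2.45*v - 0.79)^2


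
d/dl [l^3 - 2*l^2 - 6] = l*(3*l - 4)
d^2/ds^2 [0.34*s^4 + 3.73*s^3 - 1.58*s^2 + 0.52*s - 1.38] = 4.08*s^2 + 22.38*s - 3.16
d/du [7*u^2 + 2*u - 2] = 14*u + 2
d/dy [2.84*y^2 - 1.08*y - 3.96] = 5.68*y - 1.08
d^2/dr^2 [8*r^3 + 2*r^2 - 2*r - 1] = 48*r + 4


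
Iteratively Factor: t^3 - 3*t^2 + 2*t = (t - 1)*(t^2 - 2*t) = (t - 2)*(t - 1)*(t)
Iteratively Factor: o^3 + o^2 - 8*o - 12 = (o + 2)*(o^2 - o - 6) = (o - 3)*(o + 2)*(o + 2)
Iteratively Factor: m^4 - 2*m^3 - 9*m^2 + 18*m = (m - 3)*(m^3 + m^2 - 6*m) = (m - 3)*(m + 3)*(m^2 - 2*m) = m*(m - 3)*(m + 3)*(m - 2)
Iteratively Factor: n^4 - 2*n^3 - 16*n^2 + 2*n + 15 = (n + 3)*(n^3 - 5*n^2 - n + 5) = (n - 1)*(n + 3)*(n^2 - 4*n - 5) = (n - 5)*(n - 1)*(n + 3)*(n + 1)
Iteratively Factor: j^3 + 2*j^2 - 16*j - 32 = (j + 2)*(j^2 - 16) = (j - 4)*(j + 2)*(j + 4)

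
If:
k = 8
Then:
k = 8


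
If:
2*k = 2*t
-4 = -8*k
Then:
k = 1/2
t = 1/2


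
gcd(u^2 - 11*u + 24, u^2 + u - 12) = u - 3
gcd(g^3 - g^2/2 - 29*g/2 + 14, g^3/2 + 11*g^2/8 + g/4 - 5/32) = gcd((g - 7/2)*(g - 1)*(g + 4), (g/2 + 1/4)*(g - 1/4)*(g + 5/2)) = 1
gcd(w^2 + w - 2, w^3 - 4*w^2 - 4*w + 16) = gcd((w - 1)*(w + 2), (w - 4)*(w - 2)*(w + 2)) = w + 2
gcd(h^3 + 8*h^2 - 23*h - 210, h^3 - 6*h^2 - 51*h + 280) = h^2 + 2*h - 35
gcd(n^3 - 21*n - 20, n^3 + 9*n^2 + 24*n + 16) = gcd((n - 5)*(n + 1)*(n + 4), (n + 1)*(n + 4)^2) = n^2 + 5*n + 4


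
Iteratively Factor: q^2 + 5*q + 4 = (q + 1)*(q + 4)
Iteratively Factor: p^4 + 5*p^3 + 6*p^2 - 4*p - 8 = (p - 1)*(p^3 + 6*p^2 + 12*p + 8) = (p - 1)*(p + 2)*(p^2 + 4*p + 4) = (p - 1)*(p + 2)^2*(p + 2)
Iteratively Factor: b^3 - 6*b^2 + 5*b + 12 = (b - 4)*(b^2 - 2*b - 3) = (b - 4)*(b + 1)*(b - 3)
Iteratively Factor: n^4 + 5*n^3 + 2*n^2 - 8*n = (n)*(n^3 + 5*n^2 + 2*n - 8) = n*(n - 1)*(n^2 + 6*n + 8) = n*(n - 1)*(n + 4)*(n + 2)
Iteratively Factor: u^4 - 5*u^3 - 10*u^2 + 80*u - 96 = (u - 3)*(u^3 - 2*u^2 - 16*u + 32) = (u - 3)*(u + 4)*(u^2 - 6*u + 8) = (u - 3)*(u - 2)*(u + 4)*(u - 4)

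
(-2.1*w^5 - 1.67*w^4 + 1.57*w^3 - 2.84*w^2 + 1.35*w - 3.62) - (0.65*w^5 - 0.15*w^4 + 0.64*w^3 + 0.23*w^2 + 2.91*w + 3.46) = -2.75*w^5 - 1.52*w^4 + 0.93*w^3 - 3.07*w^2 - 1.56*w - 7.08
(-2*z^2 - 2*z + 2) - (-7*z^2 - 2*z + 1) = 5*z^2 + 1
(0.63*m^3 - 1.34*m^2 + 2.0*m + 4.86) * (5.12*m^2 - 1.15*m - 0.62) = 3.2256*m^5 - 7.5853*m^4 + 11.3904*m^3 + 23.414*m^2 - 6.829*m - 3.0132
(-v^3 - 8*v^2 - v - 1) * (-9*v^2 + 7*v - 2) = 9*v^5 + 65*v^4 - 45*v^3 + 18*v^2 - 5*v + 2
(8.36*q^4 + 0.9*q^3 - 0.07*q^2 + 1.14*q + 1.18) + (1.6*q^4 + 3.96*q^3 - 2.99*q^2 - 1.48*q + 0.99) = 9.96*q^4 + 4.86*q^3 - 3.06*q^2 - 0.34*q + 2.17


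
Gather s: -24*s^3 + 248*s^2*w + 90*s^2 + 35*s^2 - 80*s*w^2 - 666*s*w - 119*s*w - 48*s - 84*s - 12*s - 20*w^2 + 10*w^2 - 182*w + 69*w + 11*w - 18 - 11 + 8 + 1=-24*s^3 + s^2*(248*w + 125) + s*(-80*w^2 - 785*w - 144) - 10*w^2 - 102*w - 20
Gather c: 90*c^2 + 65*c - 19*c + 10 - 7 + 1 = 90*c^2 + 46*c + 4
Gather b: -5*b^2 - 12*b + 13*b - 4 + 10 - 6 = -5*b^2 + b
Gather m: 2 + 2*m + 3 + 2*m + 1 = 4*m + 6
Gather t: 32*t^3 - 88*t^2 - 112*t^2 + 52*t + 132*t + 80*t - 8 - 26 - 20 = 32*t^3 - 200*t^2 + 264*t - 54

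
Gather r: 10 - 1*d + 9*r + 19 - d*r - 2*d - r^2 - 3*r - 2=-3*d - r^2 + r*(6 - d) + 27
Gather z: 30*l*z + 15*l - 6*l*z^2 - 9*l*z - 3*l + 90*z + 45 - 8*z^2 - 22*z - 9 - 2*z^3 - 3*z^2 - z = 12*l - 2*z^3 + z^2*(-6*l - 11) + z*(21*l + 67) + 36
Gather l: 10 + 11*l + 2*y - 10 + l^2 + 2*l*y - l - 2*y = l^2 + l*(2*y + 10)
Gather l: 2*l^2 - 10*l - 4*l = 2*l^2 - 14*l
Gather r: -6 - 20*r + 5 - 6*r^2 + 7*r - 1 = -6*r^2 - 13*r - 2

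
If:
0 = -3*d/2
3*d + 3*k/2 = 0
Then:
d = 0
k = 0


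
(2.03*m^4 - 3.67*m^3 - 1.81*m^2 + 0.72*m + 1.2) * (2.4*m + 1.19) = 4.872*m^5 - 6.3923*m^4 - 8.7113*m^3 - 0.4259*m^2 + 3.7368*m + 1.428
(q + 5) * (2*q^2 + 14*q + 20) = 2*q^3 + 24*q^2 + 90*q + 100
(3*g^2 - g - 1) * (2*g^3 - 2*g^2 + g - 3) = 6*g^5 - 8*g^4 + 3*g^3 - 8*g^2 + 2*g + 3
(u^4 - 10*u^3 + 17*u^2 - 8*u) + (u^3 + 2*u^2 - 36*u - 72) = u^4 - 9*u^3 + 19*u^2 - 44*u - 72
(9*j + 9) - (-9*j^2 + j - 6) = 9*j^2 + 8*j + 15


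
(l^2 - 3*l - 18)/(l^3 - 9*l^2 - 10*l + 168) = (l + 3)/(l^2 - 3*l - 28)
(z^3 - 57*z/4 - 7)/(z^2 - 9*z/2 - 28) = (z^2 - 7*z/2 - 2)/(z - 8)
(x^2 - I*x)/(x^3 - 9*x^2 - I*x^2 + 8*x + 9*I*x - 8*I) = x/(x^2 - 9*x + 8)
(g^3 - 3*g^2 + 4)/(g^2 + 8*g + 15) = (g^3 - 3*g^2 + 4)/(g^2 + 8*g + 15)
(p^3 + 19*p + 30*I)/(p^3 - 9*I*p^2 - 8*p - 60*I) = (p + 3*I)/(p - 6*I)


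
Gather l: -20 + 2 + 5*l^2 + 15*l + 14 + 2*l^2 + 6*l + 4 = 7*l^2 + 21*l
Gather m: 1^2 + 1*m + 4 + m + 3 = 2*m + 8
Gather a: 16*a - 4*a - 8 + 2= 12*a - 6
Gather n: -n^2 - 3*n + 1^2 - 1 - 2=-n^2 - 3*n - 2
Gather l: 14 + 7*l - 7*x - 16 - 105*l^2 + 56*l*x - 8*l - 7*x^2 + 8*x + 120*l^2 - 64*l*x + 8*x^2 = 15*l^2 + l*(-8*x - 1) + x^2 + x - 2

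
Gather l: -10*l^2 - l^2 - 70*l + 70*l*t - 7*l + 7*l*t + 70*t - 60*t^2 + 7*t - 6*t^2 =-11*l^2 + l*(77*t - 77) - 66*t^2 + 77*t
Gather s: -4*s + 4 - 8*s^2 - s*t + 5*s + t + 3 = -8*s^2 + s*(1 - t) + t + 7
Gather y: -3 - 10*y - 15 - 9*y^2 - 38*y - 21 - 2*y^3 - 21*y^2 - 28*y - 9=-2*y^3 - 30*y^2 - 76*y - 48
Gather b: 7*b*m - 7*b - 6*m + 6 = b*(7*m - 7) - 6*m + 6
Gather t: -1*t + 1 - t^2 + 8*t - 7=-t^2 + 7*t - 6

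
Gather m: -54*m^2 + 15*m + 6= -54*m^2 + 15*m + 6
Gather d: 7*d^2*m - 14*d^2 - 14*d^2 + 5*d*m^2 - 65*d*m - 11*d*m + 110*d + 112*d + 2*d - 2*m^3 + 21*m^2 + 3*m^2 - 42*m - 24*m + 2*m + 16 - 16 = d^2*(7*m - 28) + d*(5*m^2 - 76*m + 224) - 2*m^3 + 24*m^2 - 64*m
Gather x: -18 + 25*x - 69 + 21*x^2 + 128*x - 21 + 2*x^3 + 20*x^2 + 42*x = 2*x^3 + 41*x^2 + 195*x - 108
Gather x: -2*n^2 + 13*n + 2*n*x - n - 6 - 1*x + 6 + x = -2*n^2 + 2*n*x + 12*n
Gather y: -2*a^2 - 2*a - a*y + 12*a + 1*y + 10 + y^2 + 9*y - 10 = -2*a^2 + 10*a + y^2 + y*(10 - a)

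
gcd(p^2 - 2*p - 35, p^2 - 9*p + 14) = p - 7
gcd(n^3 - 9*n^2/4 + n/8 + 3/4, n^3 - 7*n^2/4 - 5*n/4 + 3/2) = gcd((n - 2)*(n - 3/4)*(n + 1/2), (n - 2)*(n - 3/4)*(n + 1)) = n^2 - 11*n/4 + 3/2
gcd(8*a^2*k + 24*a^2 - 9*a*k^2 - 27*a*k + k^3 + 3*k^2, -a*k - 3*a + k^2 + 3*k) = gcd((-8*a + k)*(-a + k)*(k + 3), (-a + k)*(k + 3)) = a*k + 3*a - k^2 - 3*k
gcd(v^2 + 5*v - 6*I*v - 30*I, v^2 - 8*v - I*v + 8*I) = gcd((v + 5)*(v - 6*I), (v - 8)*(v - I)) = 1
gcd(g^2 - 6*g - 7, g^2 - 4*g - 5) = g + 1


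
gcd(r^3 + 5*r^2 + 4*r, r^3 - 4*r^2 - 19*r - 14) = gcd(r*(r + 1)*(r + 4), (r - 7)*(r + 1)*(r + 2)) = r + 1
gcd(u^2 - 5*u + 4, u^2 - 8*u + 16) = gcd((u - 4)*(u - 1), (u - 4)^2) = u - 4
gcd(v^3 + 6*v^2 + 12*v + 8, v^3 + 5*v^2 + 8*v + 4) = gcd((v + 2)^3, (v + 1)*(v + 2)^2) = v^2 + 4*v + 4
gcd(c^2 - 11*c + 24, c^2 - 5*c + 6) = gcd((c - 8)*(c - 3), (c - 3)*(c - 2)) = c - 3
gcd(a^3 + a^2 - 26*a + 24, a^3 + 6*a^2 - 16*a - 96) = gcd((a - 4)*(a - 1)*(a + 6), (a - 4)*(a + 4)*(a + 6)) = a^2 + 2*a - 24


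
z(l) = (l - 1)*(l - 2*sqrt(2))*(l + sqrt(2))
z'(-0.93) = 4.50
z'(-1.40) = 10.05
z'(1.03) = -4.38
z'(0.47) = -4.19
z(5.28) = 70.24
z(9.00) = 514.18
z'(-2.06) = 20.09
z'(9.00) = 196.96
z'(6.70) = 99.73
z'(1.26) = -3.91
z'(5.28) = 55.56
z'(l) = (l - 1)*(l - 2*sqrt(2)) + (l - 1)*(l + sqrt(2)) + (l - 2*sqrt(2))*(l + sqrt(2))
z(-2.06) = -9.66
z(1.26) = -1.09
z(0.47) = 2.36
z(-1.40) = 0.14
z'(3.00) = 9.93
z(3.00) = 1.51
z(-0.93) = 3.51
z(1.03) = -0.13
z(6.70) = 179.06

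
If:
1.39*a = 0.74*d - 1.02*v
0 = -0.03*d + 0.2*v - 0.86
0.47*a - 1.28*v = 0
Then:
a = 452.05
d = 1077.91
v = 165.99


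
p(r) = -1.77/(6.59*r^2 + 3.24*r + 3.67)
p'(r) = -1.77*(-13.18*r - 3.24)/(6.59*r^2 + 3.24*r + 3.67)^2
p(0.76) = -0.18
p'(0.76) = 0.24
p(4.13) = -0.01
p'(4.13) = 0.01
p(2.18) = -0.04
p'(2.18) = 0.03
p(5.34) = -0.01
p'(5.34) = 0.00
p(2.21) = -0.04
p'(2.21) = 0.03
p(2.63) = -0.03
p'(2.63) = 0.02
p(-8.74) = -0.00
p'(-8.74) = -0.00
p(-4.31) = -0.02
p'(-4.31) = -0.01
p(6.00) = -0.01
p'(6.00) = 0.00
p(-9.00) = -0.00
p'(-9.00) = -0.00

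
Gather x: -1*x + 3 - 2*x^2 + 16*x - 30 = -2*x^2 + 15*x - 27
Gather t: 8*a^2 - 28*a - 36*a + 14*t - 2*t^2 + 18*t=8*a^2 - 64*a - 2*t^2 + 32*t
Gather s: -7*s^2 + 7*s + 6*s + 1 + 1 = -7*s^2 + 13*s + 2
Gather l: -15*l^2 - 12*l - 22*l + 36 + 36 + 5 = -15*l^2 - 34*l + 77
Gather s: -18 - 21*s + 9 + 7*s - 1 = -14*s - 10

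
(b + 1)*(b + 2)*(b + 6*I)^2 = b^4 + 3*b^3 + 12*I*b^3 - 34*b^2 + 36*I*b^2 - 108*b + 24*I*b - 72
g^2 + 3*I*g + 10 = (g - 2*I)*(g + 5*I)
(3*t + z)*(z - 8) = 3*t*z - 24*t + z^2 - 8*z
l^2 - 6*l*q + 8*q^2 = (l - 4*q)*(l - 2*q)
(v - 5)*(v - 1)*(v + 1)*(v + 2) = v^4 - 3*v^3 - 11*v^2 + 3*v + 10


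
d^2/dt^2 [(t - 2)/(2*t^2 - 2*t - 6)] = (3*(1 - t)*(-t^2 + t + 3) - (t - 2)*(2*t - 1)^2)/(-t^2 + t + 3)^3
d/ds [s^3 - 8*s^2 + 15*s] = 3*s^2 - 16*s + 15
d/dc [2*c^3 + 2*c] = 6*c^2 + 2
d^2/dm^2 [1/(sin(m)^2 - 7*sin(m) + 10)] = (-4*sin(m)^4 + 21*sin(m)^3 - 3*sin(m)^2 - 112*sin(m) + 78)/(sin(m)^2 - 7*sin(m) + 10)^3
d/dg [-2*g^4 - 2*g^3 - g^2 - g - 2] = -8*g^3 - 6*g^2 - 2*g - 1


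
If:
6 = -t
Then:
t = -6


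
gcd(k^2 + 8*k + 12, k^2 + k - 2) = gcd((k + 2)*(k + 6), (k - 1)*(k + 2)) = k + 2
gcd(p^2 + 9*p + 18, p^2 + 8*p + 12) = p + 6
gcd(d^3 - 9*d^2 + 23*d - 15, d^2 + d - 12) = d - 3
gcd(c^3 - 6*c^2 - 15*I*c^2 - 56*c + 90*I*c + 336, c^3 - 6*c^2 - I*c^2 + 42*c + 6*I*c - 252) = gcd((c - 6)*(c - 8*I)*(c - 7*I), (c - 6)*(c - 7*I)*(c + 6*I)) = c^2 + c*(-6 - 7*I) + 42*I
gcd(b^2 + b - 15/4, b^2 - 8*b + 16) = 1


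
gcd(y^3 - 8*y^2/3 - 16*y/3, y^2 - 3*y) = y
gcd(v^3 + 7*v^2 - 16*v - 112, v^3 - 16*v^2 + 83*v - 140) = v - 4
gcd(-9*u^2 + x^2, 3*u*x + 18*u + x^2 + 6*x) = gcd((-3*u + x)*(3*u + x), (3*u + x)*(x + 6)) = 3*u + x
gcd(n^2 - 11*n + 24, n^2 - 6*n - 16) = n - 8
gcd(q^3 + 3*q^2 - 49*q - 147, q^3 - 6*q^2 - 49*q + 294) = q^2 - 49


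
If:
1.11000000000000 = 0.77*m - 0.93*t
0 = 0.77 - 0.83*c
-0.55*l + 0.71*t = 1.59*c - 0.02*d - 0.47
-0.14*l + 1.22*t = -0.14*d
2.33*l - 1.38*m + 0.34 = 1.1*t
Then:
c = 0.93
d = 111.66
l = -16.80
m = -16.36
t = -14.74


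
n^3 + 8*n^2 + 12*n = n*(n + 2)*(n + 6)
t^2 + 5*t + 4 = (t + 1)*(t + 4)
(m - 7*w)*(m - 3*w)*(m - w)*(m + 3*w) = m^4 - 8*m^3*w - 2*m^2*w^2 + 72*m*w^3 - 63*w^4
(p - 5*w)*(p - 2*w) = p^2 - 7*p*w + 10*w^2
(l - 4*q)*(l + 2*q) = l^2 - 2*l*q - 8*q^2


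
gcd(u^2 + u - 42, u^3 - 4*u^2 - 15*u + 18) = u - 6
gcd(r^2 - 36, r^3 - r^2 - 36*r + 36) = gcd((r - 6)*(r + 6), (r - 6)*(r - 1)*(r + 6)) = r^2 - 36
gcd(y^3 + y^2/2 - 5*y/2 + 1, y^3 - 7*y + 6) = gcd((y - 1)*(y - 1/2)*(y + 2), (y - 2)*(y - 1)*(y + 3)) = y - 1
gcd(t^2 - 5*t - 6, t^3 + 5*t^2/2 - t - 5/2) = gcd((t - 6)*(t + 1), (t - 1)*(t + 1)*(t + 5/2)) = t + 1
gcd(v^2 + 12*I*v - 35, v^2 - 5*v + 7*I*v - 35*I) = v + 7*I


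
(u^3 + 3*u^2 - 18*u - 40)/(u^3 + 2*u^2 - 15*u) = (u^2 - 2*u - 8)/(u*(u - 3))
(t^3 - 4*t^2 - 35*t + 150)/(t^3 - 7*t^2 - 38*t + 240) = (t - 5)/(t - 8)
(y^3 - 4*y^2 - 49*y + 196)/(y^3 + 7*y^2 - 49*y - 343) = (y - 4)/(y + 7)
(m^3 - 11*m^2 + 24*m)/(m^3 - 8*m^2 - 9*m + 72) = m/(m + 3)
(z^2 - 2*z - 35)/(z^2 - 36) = (z^2 - 2*z - 35)/(z^2 - 36)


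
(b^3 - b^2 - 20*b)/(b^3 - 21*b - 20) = b/(b + 1)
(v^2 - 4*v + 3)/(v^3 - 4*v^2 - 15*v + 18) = (v - 3)/(v^2 - 3*v - 18)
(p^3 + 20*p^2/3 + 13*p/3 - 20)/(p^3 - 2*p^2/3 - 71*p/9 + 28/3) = 3*(p + 5)/(3*p - 7)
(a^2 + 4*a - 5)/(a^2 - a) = (a + 5)/a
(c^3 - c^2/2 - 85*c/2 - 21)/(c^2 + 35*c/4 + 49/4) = 2*(2*c^3 - c^2 - 85*c - 42)/(4*c^2 + 35*c + 49)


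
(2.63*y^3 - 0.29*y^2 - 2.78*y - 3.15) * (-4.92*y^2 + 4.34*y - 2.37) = -12.9396*y^5 + 12.841*y^4 + 6.1859*y^3 + 4.1201*y^2 - 7.0824*y + 7.4655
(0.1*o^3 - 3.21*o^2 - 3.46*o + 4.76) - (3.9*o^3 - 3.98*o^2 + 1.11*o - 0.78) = -3.8*o^3 + 0.77*o^2 - 4.57*o + 5.54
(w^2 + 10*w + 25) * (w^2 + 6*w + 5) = w^4 + 16*w^3 + 90*w^2 + 200*w + 125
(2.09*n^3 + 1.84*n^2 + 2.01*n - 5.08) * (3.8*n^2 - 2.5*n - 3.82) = 7.942*n^5 + 1.767*n^4 - 4.9458*n^3 - 31.3578*n^2 + 5.0218*n + 19.4056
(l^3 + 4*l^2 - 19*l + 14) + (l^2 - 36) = l^3 + 5*l^2 - 19*l - 22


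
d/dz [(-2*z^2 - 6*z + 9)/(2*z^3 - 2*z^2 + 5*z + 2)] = (4*z^4 + 24*z^3 - 76*z^2 + 28*z - 57)/(4*z^6 - 8*z^5 + 24*z^4 - 12*z^3 + 17*z^2 + 20*z + 4)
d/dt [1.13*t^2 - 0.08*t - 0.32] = 2.26*t - 0.08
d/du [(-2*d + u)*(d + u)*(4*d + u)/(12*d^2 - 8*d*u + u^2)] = (-34*d^2 - 12*d*u + u^2)/(36*d^2 - 12*d*u + u^2)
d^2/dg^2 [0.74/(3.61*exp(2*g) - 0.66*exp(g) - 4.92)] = ((0.4884 - 10.6856*exp(g))*(-3.61*exp(2*g) + 0.66*exp(g) + 4.92) - 0.74*(7.22*exp(g) - 0.66)*(14.44*exp(g) - 1.32)*exp(g))*exp(g)/(-3.61*exp(2*g) + 0.66*exp(g) + 4.92)^3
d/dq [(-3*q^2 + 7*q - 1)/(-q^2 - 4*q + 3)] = (19*q^2 - 20*q + 17)/(q^4 + 8*q^3 + 10*q^2 - 24*q + 9)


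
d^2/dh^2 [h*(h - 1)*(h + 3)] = 6*h + 4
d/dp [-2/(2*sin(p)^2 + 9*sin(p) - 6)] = 2*(4*sin(p) + 9)*cos(p)/(9*sin(p) - cos(2*p) - 5)^2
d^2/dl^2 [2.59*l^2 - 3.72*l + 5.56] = 5.18000000000000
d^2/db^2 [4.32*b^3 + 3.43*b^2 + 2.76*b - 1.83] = 25.92*b + 6.86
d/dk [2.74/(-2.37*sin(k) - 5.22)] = 6.4938*cos(k)/(2.37*sin(k) + 5.22)^2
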